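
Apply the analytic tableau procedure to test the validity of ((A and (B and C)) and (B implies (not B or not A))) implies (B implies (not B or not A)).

Valid

Assume the negation and expand:
Initial set: {not (((A and (B and C)) and (B implies (not B or not A))) implies (B implies (not B or not A)))}.
not (((A and (B and C)) and (B implies (not B or not A))) implies (B implies (not B or not A))): α-rule — add ((A and (B and C)) and (B implies (not B or not A))), not (B implies (not B or not A)).
((A and (B and C)) and (B implies (not B or not A))): α-rule — add (A and (B and C)), (B implies (not B or not A)).
not (B implies (not B or not A)): α-rule — add B, not (not B or not A).
(A and (B and C)): α-rule — add A, (B and C).
not (not B or not A): α-rule — add not not B, not not A.
(B and C): α-rule — add B, C.
(B implies (not B or not A)): β-rule — branch into not B  //  (not B or not A).
  branch 1 (add not B):
    × closes — contains both B and not B.
  branch 2 (add (not B or not A)):
    (not B or not A): β-rule — branch into not B  //  not A.
      branch 2.1 (add not B):
        × closes — contains both B and not B.
      branch 2.2 (add not A):
        × closes — contains both A and not A.
All 3 branches close.
Every branch closed, so the negation is unsatisfiable and the formula is valid.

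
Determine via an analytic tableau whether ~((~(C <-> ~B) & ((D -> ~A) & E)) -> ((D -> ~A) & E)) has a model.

Unsatisfiable

Initial set: {~((~(C <-> ~B) & ((D -> ~A) & E)) -> ((D -> ~A) & E))}.
~((~(C <-> ~B) & ((D -> ~A) & E)) -> ((D -> ~A) & E)): α-rule — add (~(C <-> ~B) & ((D -> ~A) & E)), ~((D -> ~A) & E).
(~(C <-> ~B) & ((D -> ~A) & E)): α-rule — add ~(C <-> ~B), ((D -> ~A) & E).
((D -> ~A) & E): α-rule — add (D -> ~A), E.
~((D -> ~A) & E): β-rule — branch into ~(D -> ~A)  //  ~E.
  branch 1 (add ~(D -> ~A)):
    ~(D -> ~A): α-rule — add D, ~~A.
    ~(C <-> ~B): β-rule — branch into C, ~~B  //  ~C, ~B.
      branch 1.1 (add C, ~~B):
        (D -> ~A): β-rule — branch into ~D  //  ~A.
          branch 1.1.1 (add ~D):
            × closes — contains both D and ~D.
          branch 1.1.2 (add ~A):
            × closes — contains both A and ~A.
      branch 1.2 (add ~C, ~B):
        (D -> ~A): β-rule — branch into ~D  //  ~A.
          branch 1.2.1 (add ~D):
            × closes — contains both D and ~D.
          branch 1.2.2 (add ~A):
            × closes — contains both A and ~A.
  branch 2 (add ~E):
    × closes — contains both E and ~E.
All 5 branches close.
Every branch closed; the formula is unsatisfiable.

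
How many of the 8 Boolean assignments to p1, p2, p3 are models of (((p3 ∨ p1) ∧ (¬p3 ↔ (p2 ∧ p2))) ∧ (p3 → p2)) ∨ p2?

Initial set: {((((p3 ∨ p1) ∧ (¬p3 ↔ (p2 ∧ p2))) ∧ (p3 → p2)) ∨ p2)}.
((((p3 ∨ p1) ∧ (¬p3 ↔ (p2 ∧ p2))) ∧ (p3 → p2)) ∨ p2): β-rule — branch into (((p3 ∨ p1) ∧ (¬p3 ↔ (p2 ∧ p2))) ∧ (p3 → p2))  //  p2.
  branch 1 (add (((p3 ∨ p1) ∧ (¬p3 ↔ (p2 ∧ p2))) ∧ (p3 → p2))):
    (((p3 ∨ p1) ∧ (¬p3 ↔ (p2 ∧ p2))) ∧ (p3 → p2)): α-rule — add ((p3 ∨ p1) ∧ (¬p3 ↔ (p2 ∧ p2))), (p3 → p2).
    ((p3 ∨ p1) ∧ (¬p3 ↔ (p2 ∧ p2))): α-rule — add (p3 ∨ p1), (¬p3 ↔ (p2 ∧ p2)).
    (p3 → p2): β-rule — branch into ¬p3  //  p2.
      branch 1.1 (add ¬p3):
        (p3 ∨ p1): β-rule — branch into p3  //  p1.
          branch 1.1.1 (add p3):
            × closes — contains both p3 and ¬p3.
          branch 1.1.2 (add p1):
            (¬p3 ↔ (p2 ∧ p2)): β-rule — branch into ¬p3, (p2 ∧ p2)  //  ¬¬p3, ¬(p2 ∧ p2).
              branch 1.1.2.1 (add ¬p3, (p2 ∧ p2)):
                (p2 ∧ p2): α-rule — add p2, p2.
                ○ open, literals {p1=T, p2=T, p3=F}.
              branch 1.1.2.2 (add ¬¬p3, ¬(p2 ∧ p2)):
                × closes — contains both p3 and ¬p3.
      branch 1.2 (add p2):
        (p3 ∨ p1): β-rule — branch into p3  //  p1.
          branch 1.2.1 (add p3):
            (¬p3 ↔ (p2 ∧ p2)): β-rule — branch into ¬p3, (p2 ∧ p2)  //  ¬¬p3, ¬(p2 ∧ p2).
              branch 1.2.1.1 (add ¬p3, (p2 ∧ p2)):
                × closes — contains both p3 and ¬p3.
              branch 1.2.1.2 (add ¬¬p3, ¬(p2 ∧ p2)):
                ¬(p2 ∧ p2): β-rule — branch into ¬p2  //  ¬p2.
                  branch 1.2.1.2.1 (add ¬p2):
                    × closes — contains both p2 and ¬p2.
                  branch 1.2.1.2.2 (add ¬p2):
                    × closes — contains both p2 and ¬p2.
          branch 1.2.2 (add p1):
            (¬p3 ↔ (p2 ∧ p2)): β-rule — branch into ¬p3, (p2 ∧ p2)  //  ¬¬p3, ¬(p2 ∧ p2).
              branch 1.2.2.1 (add ¬p3, (p2 ∧ p2)):
                (p2 ∧ p2): α-rule — add p2, p2.
                ○ open, literals {p1=T, p2=T, p3=F}.
              branch 1.2.2.2 (add ¬¬p3, ¬(p2 ∧ p2)):
                ¬(p2 ∧ p2): β-rule — branch into ¬p2  //  ¬p2.
                  branch 1.2.2.2.1 (add ¬p2):
                    × closes — contains both p2 and ¬p2.
                  branch 1.2.2.2.2 (add ¬p2):
                    × closes — contains both p2 and ¬p2.
  branch 2 (add p2):
    ○ open, literals {p2=T}.
7 branches closed, 3 open.
Each open branch fixes some atoms; the unmentioned ones are free. Counting distinct full assignments: branch {p1=T, p2=T, p3=F} (none free) contributes 1 new; branch {p1=T, p2=T, p3=F} (none free) contributes 0 new; branch {p2=T} (p1, p3) contributes 3 new. Total: 4.

4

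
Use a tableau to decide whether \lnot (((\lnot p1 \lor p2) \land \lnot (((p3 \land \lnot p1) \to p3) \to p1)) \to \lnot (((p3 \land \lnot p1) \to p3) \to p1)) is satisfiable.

Unsatisfiable

Initial set: {\lnot (((\lnot p1 \lor p2) \land \lnot (((p3 \land \lnot p1) \to p3) \to p1)) \to \lnot (((p3 \land \lnot p1) \to p3) \to p1))}.
\lnot (((\lnot p1 \lor p2) \land \lnot (((p3 \land \lnot p1) \to p3) \to p1)) \to \lnot (((p3 \land \lnot p1) \to p3) \to p1)): α-rule — add ((\lnot p1 \lor p2) \land \lnot (((p3 \land \lnot p1) \to p3) \to p1)), \lnot \lnot (((p3 \land \lnot p1) \to p3) \to p1).
((\lnot p1 \lor p2) \land \lnot (((p3 \land \lnot p1) \to p3) \to p1)): α-rule — add (\lnot p1 \lor p2), \lnot (((p3 \land \lnot p1) \to p3) \to p1).
\lnot (((p3 \land \lnot p1) \to p3) \to p1): α-rule — add ((p3 \land \lnot p1) \to p3), \lnot p1.
\lnot \lnot (((p3 \land \lnot p1) \to p3) \to p1): β-rule — branch into \lnot ((p3 \land \lnot p1) \to p3)  //  p1.
  branch 1 (add \lnot ((p3 \land \lnot p1) \to p3)):
    \lnot ((p3 \land \lnot p1) \to p3): α-rule — add (p3 \land \lnot p1), \lnot p3.
    (p3 \land \lnot p1): α-rule — add p3, \lnot p1.
    × closes — contains both p3 and \lnot p3.
  branch 2 (add p1):
    × closes — contains both p1 and \lnot p1.
All 2 branches close.
Every branch closed; the formula is unsatisfiable.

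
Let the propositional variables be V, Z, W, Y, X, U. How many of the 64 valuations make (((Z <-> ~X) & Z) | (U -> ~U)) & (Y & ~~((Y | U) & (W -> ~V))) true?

15

Initial set: {T ((((Z <-> ~X) & Z) | (U -> ~U)) & (Y & ~~((Y | U) & (W -> ~V))))}.
T ((((Z <-> ~X) & Z) | (U -> ~U)) & (Y & ~~((Y | U) & (W -> ~V)))): α-rule — add T (((Z <-> ~X) & Z) | (U -> ~U)), T (Y & ~~((Y | U) & (W -> ~V))).
T (Y & ~~((Y | U) & (W -> ~V))): α-rule — add T Y, T ~~((Y | U) & (W -> ~V)).
T ~~((Y | U) & (W -> ~V)): drop double negation, giving T ((Y | U) & (W -> ~V)).
T ((Y | U) & (W -> ~V)): α-rule — add T (Y | U), T (W -> ~V).
T (((Z <-> ~X) & Z) | (U -> ~U)): β-rule — branch into T ((Z <-> ~X) & Z)  //  T (U -> ~U).
  branch 1 (add T ((Z <-> ~X) & Z)):
    T ((Z <-> ~X) & Z): α-rule — add T (Z <-> ~X), T Z.
    T (Y | U): β-rule — branch into T Y  //  T U.
      branch 1.1 (add T Y):
        T (W -> ~V): β-rule — branch into F W  //  T ~V.
          branch 1.1.1 (add F W):
            T (Z <-> ~X): β-rule — branch into T Z, T ~X  //  F Z, F ~X.
              branch 1.1.1.1 (add T Z, T ~X):
                ○ open, literals {W=F, X=F, Y=T, Z=T}.
              branch 1.1.1.2 (add F Z, F ~X):
                × closes — contains both Z and ~Z.
          branch 1.1.2 (add T ~V):
            T (Z <-> ~X): β-rule — branch into T Z, T ~X  //  F Z, F ~X.
              branch 1.1.2.1 (add T Z, T ~X):
                ○ open, literals {V=F, X=F, Y=T, Z=T}.
              branch 1.1.2.2 (add F Z, F ~X):
                × closes — contains both Z and ~Z.
      branch 1.2 (add T U):
        T (W -> ~V): β-rule — branch into F W  //  T ~V.
          branch 1.2.1 (add F W):
            T (Z <-> ~X): β-rule — branch into T Z, T ~X  //  F Z, F ~X.
              branch 1.2.1.1 (add T Z, T ~X):
                ○ open, literals {U=T, W=F, X=F, Y=T, Z=T}.
              branch 1.2.1.2 (add F Z, F ~X):
                × closes — contains both Z and ~Z.
          branch 1.2.2 (add T ~V):
            T (Z <-> ~X): β-rule — branch into T Z, T ~X  //  F Z, F ~X.
              branch 1.2.2.1 (add T Z, T ~X):
                ○ open, literals {U=T, V=F, X=F, Y=T, Z=T}.
              branch 1.2.2.2 (add F Z, F ~X):
                × closes — contains both Z and ~Z.
  branch 2 (add T (U -> ~U)):
    T (Y | U): β-rule — branch into T Y  //  T U.
      branch 2.1 (add T Y):
        T (W -> ~V): β-rule — branch into F W  //  T ~V.
          branch 2.1.1 (add F W):
            T (U -> ~U): β-rule — branch into F U  //  T ~U.
              branch 2.1.1.1 (add F U):
                ○ open, literals {U=F, W=F, Y=T}.
              branch 2.1.1.2 (add T ~U):
                ○ open, literals {U=F, W=F, Y=T}.
          branch 2.1.2 (add T ~V):
            T (U -> ~U): β-rule — branch into F U  //  T ~U.
              branch 2.1.2.1 (add F U):
                ○ open, literals {U=F, V=F, Y=T}.
              branch 2.1.2.2 (add T ~U):
                ○ open, literals {U=F, V=F, Y=T}.
      branch 2.2 (add T U):
        T (W -> ~V): β-rule — branch into F W  //  T ~V.
          branch 2.2.1 (add F W):
            T (U -> ~U): β-rule — branch into F U  //  T ~U.
              branch 2.2.1.1 (add F U):
                × closes — contains both U and ~U.
              branch 2.2.1.2 (add T ~U):
                × closes — contains both U and ~U.
          branch 2.2.2 (add T ~V):
            T (U -> ~U): β-rule — branch into F U  //  T ~U.
              branch 2.2.2.1 (add F U):
                × closes — contains both U and ~U.
              branch 2.2.2.2 (add T ~U):
                × closes — contains both U and ~U.
8 branches closed, 8 open.
Each open branch fixes some atoms; the unmentioned ones are free. Counting distinct full assignments: branch {W=F, X=F, Y=T, Z=T} (V, U) contributes 4 new; branch {V=F, X=F, Y=T, Z=T} (W, U) contributes 2 new; branch {U=T, W=F, X=F, Y=T, Z=T} (V) contributes 0 new; branch {U=T, V=F, X=F, Y=T, Z=T} (W) contributes 0 new; branch {U=F, W=F, Y=T} (V, Z, X) contributes 6 new; branch {U=F, W=F, Y=T} (V, Z, X) contributes 0 new; branch {U=F, V=F, Y=T} (Z, W, X) contributes 3 new; branch {U=F, V=F, Y=T} (Z, W, X) contributes 0 new. Total: 15.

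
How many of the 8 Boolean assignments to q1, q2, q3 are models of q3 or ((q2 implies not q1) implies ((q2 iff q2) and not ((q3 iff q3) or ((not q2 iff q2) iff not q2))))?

Initial set: {(q3 or ((q2 implies not q1) implies ((q2 iff q2) and not ((q3 iff q3) or ((not q2 iff q2) iff not q2)))))}.
(q3 or ((q2 implies not q1) implies ((q2 iff q2) and not ((q3 iff q3) or ((not q2 iff q2) iff not q2))))): β-rule — branch into q3  //  ((q2 implies not q1) implies ((q2 iff q2) and not ((q3 iff q3) or ((not q2 iff q2) iff not q2)))).
  branch 1 (add q3):
    ○ open, literals {q3=true}.
  branch 2 (add ((q2 implies not q1) implies ((q2 iff q2) and not ((q3 iff q3) or ((not q2 iff q2) iff not q2))))):
    ((q2 implies not q1) implies ((q2 iff q2) and not ((q3 iff q3) or ((not q2 iff q2) iff not q2)))): β-rule — branch into not (q2 implies not q1)  //  ((q2 iff q2) and not ((q3 iff q3) or ((not q2 iff q2) iff not q2))).
      branch 2.1 (add not (q2 implies not q1)):
        not (q2 implies not q1): α-rule — add q2, not not q1.
        ○ open, literals {q1=true, q2=true}.
      branch 2.2 (add ((q2 iff q2) and not ((q3 iff q3) or ((not q2 iff q2) iff not q2)))):
        ((q2 iff q2) and not ((q3 iff q3) or ((not q2 iff q2) iff not q2))): α-rule — add (q2 iff q2), not ((q3 iff q3) or ((not q2 iff q2) iff not q2)).
        not ((q3 iff q3) or ((not q2 iff q2) iff not q2)): α-rule — add not (q3 iff q3), not ((not q2 iff q2) iff not q2).
        (q2 iff q2): β-rule — branch into q2, q2  //  not q2, not q2.
          branch 2.2.1 (add q2, q2):
            not (q3 iff q3): β-rule — branch into q3, not q3  //  not q3, q3.
              branch 2.2.1.1 (add q3, not q3):
                × closes — contains both q3 and not q3.
              branch 2.2.1.2 (add not q3, q3):
                × closes — contains both q3 and not q3.
          branch 2.2.2 (add not q2, not q2):
            not (q3 iff q3): β-rule — branch into q3, not q3  //  not q3, q3.
              branch 2.2.2.1 (add q3, not q3):
                × closes — contains both q3 and not q3.
              branch 2.2.2.2 (add not q3, q3):
                × closes — contains both q3 and not q3.
4 branches closed, 2 open.
Each open branch fixes some atoms; the unmentioned ones are free. Counting distinct full assignments: branch {q3=true} (q1, q2) contributes 4 new; branch {q1=true, q2=true} (q3) contributes 1 new. Total: 5.

5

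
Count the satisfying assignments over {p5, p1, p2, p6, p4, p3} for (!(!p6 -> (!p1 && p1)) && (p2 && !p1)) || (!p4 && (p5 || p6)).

Initial set: {((!(!p6 -> (!p1 && p1)) && (p2 && !p1)) || (!p4 && (p5 || p6)))}.
((!(!p6 -> (!p1 && p1)) && (p2 && !p1)) || (!p4 && (p5 || p6))): β-rule — branch into (!(!p6 -> (!p1 && p1)) && (p2 && !p1))  //  (!p4 && (p5 || p6)).
  branch 1 (add (!(!p6 -> (!p1 && p1)) && (p2 && !p1))):
    (!(!p6 -> (!p1 && p1)) && (p2 && !p1)): α-rule — add !(!p6 -> (!p1 && p1)), (p2 && !p1).
    !(!p6 -> (!p1 && p1)): α-rule — add !p6, !(!p1 && p1).
    (p2 && !p1): α-rule — add p2, !p1.
    !(!p1 && p1): β-rule — branch into !!p1  //  !p1.
      branch 1.1 (add !!p1):
        × closes — contains both p1 and !p1.
      branch 1.2 (add !p1):
        ○ open, literals {p1=F, p2=T, p6=F}.
  branch 2 (add (!p4 && (p5 || p6))):
    (!p4 && (p5 || p6)): α-rule — add !p4, (p5 || p6).
    (p5 || p6): β-rule — branch into p5  //  p6.
      branch 2.1 (add p5):
        ○ open, literals {p4=F, p5=T}.
      branch 2.2 (add p6):
        ○ open, literals {p4=F, p6=T}.
1 branch closed, 3 open.
Each open branch fixes some atoms; the unmentioned ones are free. Counting distinct full assignments: branch {p1=F, p2=T, p6=F} (p5, p4, p3) contributes 8 new; branch {p4=F, p5=T} (p1, p2, p6, p3) contributes 14 new; branch {p4=F, p6=T} (p5, p1, p2, p3) contributes 8 new. Total: 30.

30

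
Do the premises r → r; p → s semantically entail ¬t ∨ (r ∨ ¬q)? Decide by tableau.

No

Initial set: {(r → r); (p → s); ¬(¬t ∨ (r ∨ ¬q))}.
¬(¬t ∨ (r ∨ ¬q)): α-rule — add ¬¬t, ¬(r ∨ ¬q).
¬(r ∨ ¬q): α-rule — add ¬r, ¬¬q.
(r → r): β-rule — branch into ¬r  //  r.
  branch 1 (add ¬r):
    (p → s): β-rule — branch into ¬p  //  s.
      branch 1.1 (add ¬p):
        ○ open, literals {p=F, q=T, r=F, t=T}.
      branch 1.2 (add s):
        ○ open, literals {q=T, r=F, s=T, t=T}.
  branch 2 (add r):
    × closes — contains both r and ¬r.
1 branch closed, 2 open.
An open branch gives a countermodel: p=F, q=T, r=F, t=T (unmentioned atoms arbitrary); the premises hold there but the conclusion fails.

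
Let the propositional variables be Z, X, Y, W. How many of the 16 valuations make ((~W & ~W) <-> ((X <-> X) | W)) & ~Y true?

4

Initial set: {(((~W & ~W) <-> ((X <-> X) | W)) & ~Y)}.
(((~W & ~W) <-> ((X <-> X) | W)) & ~Y): α-rule — add ((~W & ~W) <-> ((X <-> X) | W)), ~Y.
((~W & ~W) <-> ((X <-> X) | W)): β-rule — branch into (~W & ~W), ((X <-> X) | W)  //  ~(~W & ~W), ~((X <-> X) | W).
  branch 1 (add (~W & ~W), ((X <-> X) | W)):
    (~W & ~W): α-rule — add ~W, ~W.
    ((X <-> X) | W): β-rule — branch into (X <-> X)  //  W.
      branch 1.1 (add (X <-> X)):
        (X <-> X): β-rule — branch into X, X  //  ~X, ~X.
          branch 1.1.1 (add X, X):
            ○ open, literals {W=F, X=T, Y=F}.
          branch 1.1.2 (add ~X, ~X):
            ○ open, literals {W=F, X=F, Y=F}.
      branch 1.2 (add W):
        × closes — contains both W and ~W.
  branch 2 (add ~(~W & ~W), ~((X <-> X) | W)):
    ~((X <-> X) | W): α-rule — add ~(X <-> X), ~W.
    ~(~W & ~W): β-rule — branch into ~~W  //  ~~W.
      branch 2.1 (add ~~W):
        × closes — contains both W and ~W.
      branch 2.2 (add ~~W):
        × closes — contains both W and ~W.
3 branches closed, 2 open.
Each open branch fixes some atoms; the unmentioned ones are free. Counting distinct full assignments: branch {W=F, X=T, Y=F} (Z) contributes 2 new; branch {W=F, X=F, Y=F} (Z) contributes 2 new. Total: 4.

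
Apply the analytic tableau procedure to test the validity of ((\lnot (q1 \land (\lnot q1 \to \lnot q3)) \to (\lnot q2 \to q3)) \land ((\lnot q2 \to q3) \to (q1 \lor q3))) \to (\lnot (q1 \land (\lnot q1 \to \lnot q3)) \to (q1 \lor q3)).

Assume the negation and expand:
Initial set: {F (((\lnot (q1 \land (\lnot q1 \to \lnot q3)) \to (\lnot q2 \to q3)) \land ((\lnot q2 \to q3) \to (q1 \lor q3))) \to (\lnot (q1 \land (\lnot q1 \to \lnot q3)) \to (q1 \lor q3)))}.
F (((\lnot (q1 \land (\lnot q1 \to \lnot q3)) \to (\lnot q2 \to q3)) \land ((\lnot q2 \to q3) \to (q1 \lor q3))) \to (\lnot (q1 \land (\lnot q1 \to \lnot q3)) \to (q1 \lor q3))): α-rule — add T ((\lnot (q1 \land (\lnot q1 \to \lnot q3)) \to (\lnot q2 \to q3)) \land ((\lnot q2 \to q3) \to (q1 \lor q3))), F (\lnot (q1 \land (\lnot q1 \to \lnot q3)) \to (q1 \lor q3)).
T ((\lnot (q1 \land (\lnot q1 \to \lnot q3)) \to (\lnot q2 \to q3)) \land ((\lnot q2 \to q3) \to (q1 \lor q3))): α-rule — add T (\lnot (q1 \land (\lnot q1 \to \lnot q3)) \to (\lnot q2 \to q3)), T ((\lnot q2 \to q3) \to (q1 \lor q3)).
F (\lnot (q1 \land (\lnot q1 \to \lnot q3)) \to (q1 \lor q3)): α-rule — add T \lnot (q1 \land (\lnot q1 \to \lnot q3)), F (q1 \lor q3).
F (q1 \lor q3): α-rule — add F q1, F q3.
T (\lnot (q1 \land (\lnot q1 \to \lnot q3)) \to (\lnot q2 \to q3)): β-rule — branch into F \lnot (q1 \land (\lnot q1 \to \lnot q3))  //  T (\lnot q2 \to q3).
  branch 1 (add F \lnot (q1 \land (\lnot q1 \to \lnot q3))):
    F \lnot (q1 \land (\lnot q1 \to \lnot q3)): α-rule — add T q1, T (\lnot q1 \to \lnot q3).
    × closes — contains both q1 and \lnot q1.
  branch 2 (add T (\lnot q2 \to q3)):
    T ((\lnot q2 \to q3) \to (q1 \lor q3)): β-rule — branch into F (\lnot q2 \to q3)  //  T (q1 \lor q3).
      branch 2.1 (add F (\lnot q2 \to q3)):
        F (\lnot q2 \to q3): α-rule — add T \lnot q2, F q3.
        T \lnot (q1 \land (\lnot q1 \to \lnot q3)): β-rule — branch into F q1  //  F (\lnot q1 \to \lnot q3).
          branch 2.1.1 (add F q1):
            T (\lnot q2 \to q3): β-rule — branch into F \lnot q2  //  T q3.
              branch 2.1.1.1 (add F \lnot q2):
                × closes — contains both q2 and \lnot q2.
              branch 2.1.1.2 (add T q3):
                × closes — contains both q3 and \lnot q3.
          branch 2.1.2 (add F (\lnot q1 \to \lnot q3)):
            F (\lnot q1 \to \lnot q3): α-rule — add T \lnot q1, F \lnot q3.
            × closes — contains both q3 and \lnot q3.
      branch 2.2 (add T (q1 \lor q3)):
        T \lnot (q1 \land (\lnot q1 \to \lnot q3)): β-rule — branch into F q1  //  F (\lnot q1 \to \lnot q3).
          branch 2.2.1 (add F q1):
            T (\lnot q2 \to q3): β-rule — branch into F \lnot q2  //  T q3.
              branch 2.2.1.1 (add F \lnot q2):
                T (q1 \lor q3): β-rule — branch into T q1  //  T q3.
                  branch 2.2.1.1.1 (add T q1):
                    × closes — contains both q1 and \lnot q1.
                  branch 2.2.1.1.2 (add T q3):
                    × closes — contains both q3 and \lnot q3.
              branch 2.2.1.2 (add T q3):
                × closes — contains both q3 and \lnot q3.
          branch 2.2.2 (add F (\lnot q1 \to \lnot q3)):
            F (\lnot q1 \to \lnot q3): α-rule — add T \lnot q1, F \lnot q3.
            × closes — contains both q3 and \lnot q3.
All 8 branches close.
Every branch closed, so the negation is unsatisfiable and the formula is valid.

Valid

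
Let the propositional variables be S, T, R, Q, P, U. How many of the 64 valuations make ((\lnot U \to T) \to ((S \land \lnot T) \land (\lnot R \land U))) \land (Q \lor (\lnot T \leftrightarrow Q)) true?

Initial set: {T (((\lnot U \to T) \to ((S \land \lnot T) \land (\lnot R \land U))) \land (Q \lor (\lnot T \leftrightarrow Q)))}.
T (((\lnot U \to T) \to ((S \land \lnot T) \land (\lnot R \land U))) \land (Q \lor (\lnot T \leftrightarrow Q))): α-rule — add T ((\lnot U \to T) \to ((S \land \lnot T) \land (\lnot R \land U))), T (Q \lor (\lnot T \leftrightarrow Q)).
T ((\lnot U \to T) \to ((S \land \lnot T) \land (\lnot R \land U))): β-rule — branch into F (\lnot U \to T)  //  T ((S \land \lnot T) \land (\lnot R \land U)).
  branch 1 (add F (\lnot U \to T)):
    F (\lnot U \to T): α-rule — add T \lnot U, F T.
    T (Q \lor (\lnot T \leftrightarrow Q)): β-rule — branch into T Q  //  T (\lnot T \leftrightarrow Q).
      branch 1.1 (add T Q):
        ○ open, literals {Q=1, T=0, U=0}.
      branch 1.2 (add T (\lnot T \leftrightarrow Q)):
        T (\lnot T \leftrightarrow Q): β-rule — branch into T \lnot T, T Q  //  F \lnot T, F Q.
          branch 1.2.1 (add T \lnot T, T Q):
            ○ open, literals {Q=1, T=0, U=0}.
          branch 1.2.2 (add F \lnot T, F Q):
            × closes — contains both T and \lnot T.
  branch 2 (add T ((S \land \lnot T) \land (\lnot R \land U))):
    T ((S \land \lnot T) \land (\lnot R \land U)): α-rule — add T (S \land \lnot T), T (\lnot R \land U).
    T (S \land \lnot T): α-rule — add T S, T \lnot T.
    T (\lnot R \land U): α-rule — add T \lnot R, T U.
    T (Q \lor (\lnot T \leftrightarrow Q)): β-rule — branch into T Q  //  T (\lnot T \leftrightarrow Q).
      branch 2.1 (add T Q):
        ○ open, literals {Q=1, R=0, S=1, T=0, U=1}.
      branch 2.2 (add T (\lnot T \leftrightarrow Q)):
        T (\lnot T \leftrightarrow Q): β-rule — branch into T \lnot T, T Q  //  F \lnot T, F Q.
          branch 2.2.1 (add T \lnot T, T Q):
            ○ open, literals {Q=1, R=0, S=1, T=0, U=1}.
          branch 2.2.2 (add F \lnot T, F Q):
            × closes — contains both T and \lnot T.
2 branches closed, 4 open.
Each open branch fixes some atoms; the unmentioned ones are free. Counting distinct full assignments: branch {Q=1, T=0, U=0} (S, R, P) contributes 8 new; branch {Q=1, T=0, U=0} (S, R, P) contributes 0 new; branch {Q=1, R=0, S=1, T=0, U=1} (P) contributes 2 new; branch {Q=1, R=0, S=1, T=0, U=1} (P) contributes 0 new. Total: 10.

10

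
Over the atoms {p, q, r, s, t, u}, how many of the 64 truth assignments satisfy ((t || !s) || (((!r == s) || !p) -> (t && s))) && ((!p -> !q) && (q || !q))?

Initial set: {(((t || !s) || (((!r == s) || !p) -> (t && s))) && ((!p -> !q) && (q || !q)))}.
(((t || !s) || (((!r == s) || !p) -> (t && s))) && ((!p -> !q) && (q || !q))): α-rule — add ((t || !s) || (((!r == s) || !p) -> (t && s))), ((!p -> !q) && (q || !q)).
((!p -> !q) && (q || !q)): α-rule — add (!p -> !q), (q || !q).
((t || !s) || (((!r == s) || !p) -> (t && s))): β-rule — branch into (t || !s)  //  (((!r == s) || !p) -> (t && s)).
  branch 1 (add (t || !s)):
    (!p -> !q): β-rule — branch into !!p  //  !q.
      branch 1.1 (add !!p):
        (q || !q): β-rule — branch into q  //  !q.
          branch 1.1.1 (add q):
            (t || !s): β-rule — branch into t  //  !s.
              branch 1.1.1.1 (add t):
                ○ open, literals {p=true, q=true, t=true}.
              branch 1.1.1.2 (add !s):
                ○ open, literals {p=true, q=true, s=false}.
          branch 1.1.2 (add !q):
            (t || !s): β-rule — branch into t  //  !s.
              branch 1.1.2.1 (add t):
                ○ open, literals {p=true, q=false, t=true}.
              branch 1.1.2.2 (add !s):
                ○ open, literals {p=true, q=false, s=false}.
      branch 1.2 (add !q):
        (q || !q): β-rule — branch into q  //  !q.
          branch 1.2.1 (add q):
            × closes — contains both q and !q.
          branch 1.2.2 (add !q):
            (t || !s): β-rule — branch into t  //  !s.
              branch 1.2.2.1 (add t):
                ○ open, literals {q=false, t=true}.
              branch 1.2.2.2 (add !s):
                ○ open, literals {q=false, s=false}.
  branch 2 (add (((!r == s) || !p) -> (t && s))):
    (!p -> !q): β-rule — branch into !!p  //  !q.
      branch 2.1 (add !!p):
        (q || !q): β-rule — branch into q  //  !q.
          branch 2.1.1 (add q):
            (((!r == s) || !p) -> (t && s)): β-rule — branch into !((!r == s) || !p)  //  (t && s).
              branch 2.1.1.1 (add !((!r == s) || !p)):
                !((!r == s) || !p): α-rule — add !(!r == s), !!p.
                !(!r == s): β-rule — branch into !r, !s  //  !!r, s.
                  branch 2.1.1.1.1 (add !r, !s):
                    ○ open, literals {p=true, q=true, r=false, s=false}.
                  branch 2.1.1.1.2 (add !!r, s):
                    ○ open, literals {p=true, q=true, r=true, s=true}.
              branch 2.1.1.2 (add (t && s)):
                (t && s): α-rule — add t, s.
                ○ open, literals {p=true, q=true, s=true, t=true}.
          branch 2.1.2 (add !q):
            (((!r == s) || !p) -> (t && s)): β-rule — branch into !((!r == s) || !p)  //  (t && s).
              branch 2.1.2.1 (add !((!r == s) || !p)):
                !((!r == s) || !p): α-rule — add !(!r == s), !!p.
                !(!r == s): β-rule — branch into !r, !s  //  !!r, s.
                  branch 2.1.2.1.1 (add !r, !s):
                    ○ open, literals {p=true, q=false, r=false, s=false}.
                  branch 2.1.2.1.2 (add !!r, s):
                    ○ open, literals {p=true, q=false, r=true, s=true}.
              branch 2.1.2.2 (add (t && s)):
                (t && s): α-rule — add t, s.
                ○ open, literals {p=true, q=false, s=true, t=true}.
      branch 2.2 (add !q):
        (q || !q): β-rule — branch into q  //  !q.
          branch 2.2.1 (add q):
            × closes — contains both q and !q.
          branch 2.2.2 (add !q):
            (((!r == s) || !p) -> (t && s)): β-rule — branch into !((!r == s) || !p)  //  (t && s).
              branch 2.2.2.1 (add !((!r == s) || !p)):
                !((!r == s) || !p): α-rule — add !(!r == s), !!p.
                !(!r == s): β-rule — branch into !r, !s  //  !!r, s.
                  branch 2.2.2.1.1 (add !r, !s):
                    ○ open, literals {p=true, q=false, r=false, s=false}.
                  branch 2.2.2.1.2 (add !!r, s):
                    ○ open, literals {p=true, q=false, r=true, s=true}.
              branch 2.2.2.2 (add (t && s)):
                (t && s): α-rule — add t, s.
                ○ open, literals {q=false, s=true, t=true}.
2 branches closed, 15 open.
Each open branch fixes some atoms; the unmentioned ones are free. Counting distinct full assignments: branch {p=true, q=true, t=true} (r, s, u) contributes 8 new; branch {p=true, q=true, s=false} (r, t, u) contributes 4 new; branch {p=true, q=false, t=true} (r, s, u) contributes 8 new; branch {p=true, q=false, s=false} (r, t, u) contributes 4 new; branch {q=false, t=true} (p, r, s, u) contributes 8 new; branch {q=false, s=false} (p, r, t, u) contributes 4 new; branch {p=true, q=true, r=false, s=false} (t, u) contributes 0 new; branch {p=true, q=true, r=true, s=true} (t, u) contributes 2 new; branch {p=true, q=true, s=true, t=true} (r, u) contributes 0 new; branch {p=true, q=false, r=false, s=false} (t, u) contributes 0 new; branch {p=true, q=false, r=true, s=true} (t, u) contributes 2 new; branch {p=true, q=false, s=true, t=true} (r, u) contributes 0 new; branch {p=true, q=false, r=false, s=false} (t, u) contributes 0 new; branch {p=true, q=false, r=true, s=true} (t, u) contributes 0 new; branch {q=false, s=true, t=true} (p, r, u) contributes 0 new. Total: 40.

40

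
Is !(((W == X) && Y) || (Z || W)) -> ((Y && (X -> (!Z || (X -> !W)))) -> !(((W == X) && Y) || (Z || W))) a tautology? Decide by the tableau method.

Valid

Assume the negation and expand:
Initial set: {!(!(((W == X) && Y) || (Z || W)) -> ((Y && (X -> (!Z || (X -> !W)))) -> !(((W == X) && Y) || (Z || W))))}.
!(!(((W == X) && Y) || (Z || W)) -> ((Y && (X -> (!Z || (X -> !W)))) -> !(((W == X) && Y) || (Z || W)))): α-rule — add !(((W == X) && Y) || (Z || W)), !((Y && (X -> (!Z || (X -> !W)))) -> !(((W == X) && Y) || (Z || W))).
!(((W == X) && Y) || (Z || W)): α-rule — add !((W == X) && Y), !(Z || W).
!((Y && (X -> (!Z || (X -> !W)))) -> !(((W == X) && Y) || (Z || W))): α-rule — add (Y && (X -> (!Z || (X -> !W)))), !!(((W == X) && Y) || (Z || W)).
!(Z || W): α-rule — add !Z, !W.
(Y && (X -> (!Z || (X -> !W)))): α-rule — add Y, (X -> (!Z || (X -> !W))).
!((W == X) && Y): β-rule — branch into !(W == X)  //  !Y.
  branch 1 (add !(W == X)):
    !!(((W == X) && Y) || (Z || W)): β-rule — branch into ((W == X) && Y)  //  (Z || W).
      branch 1.1 (add ((W == X) && Y)):
        ((W == X) && Y): α-rule — add (W == X), Y.
        (X -> (!Z || (X -> !W))): β-rule — branch into !X  //  (!Z || (X -> !W)).
          branch 1.1.1 (add !X):
            !(W == X): β-rule — branch into W, !X  //  !W, X.
              branch 1.1.1.1 (add W, !X):
                × closes — contains both W and !W.
              branch 1.1.1.2 (add !W, X):
                × closes — contains both X and !X.
          branch 1.1.2 (add (!Z || (X -> !W))):
            !(W == X): β-rule — branch into W, !X  //  !W, X.
              branch 1.1.2.1 (add W, !X):
                × closes — contains both W and !W.
              branch 1.1.2.2 (add !W, X):
                (W == X): β-rule — branch into W, X  //  !W, !X.
                  branch 1.1.2.2.1 (add W, X):
                    × closes — contains both W and !W.
                  branch 1.1.2.2.2 (add !W, !X):
                    × closes — contains both X and !X.
      branch 1.2 (add (Z || W)):
        (X -> (!Z || (X -> !W))): β-rule — branch into !X  //  (!Z || (X -> !W)).
          branch 1.2.1 (add !X):
            !(W == X): β-rule — branch into W, !X  //  !W, X.
              branch 1.2.1.1 (add W, !X):
                × closes — contains both W and !W.
              branch 1.2.1.2 (add !W, X):
                × closes — contains both X and !X.
          branch 1.2.2 (add (!Z || (X -> !W))):
            !(W == X): β-rule — branch into W, !X  //  !W, X.
              branch 1.2.2.1 (add W, !X):
                × closes — contains both W and !W.
              branch 1.2.2.2 (add !W, X):
                (Z || W): β-rule — branch into Z  //  W.
                  branch 1.2.2.2.1 (add Z):
                    × closes — contains both Z and !Z.
                  branch 1.2.2.2.2 (add W):
                    × closes — contains both W and !W.
  branch 2 (add !Y):
    × closes — contains both Y and !Y.
All 11 branches close.
Every branch closed, so the negation is unsatisfiable and the formula is valid.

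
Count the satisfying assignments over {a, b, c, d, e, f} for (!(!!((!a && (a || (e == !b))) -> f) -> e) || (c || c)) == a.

Initial set: {T ((!(!!((!a && (a || (e == !b))) -> f) -> e) || (c || c)) == a)}.
T ((!(!!((!a && (a || (e == !b))) -> f) -> e) || (c || c)) == a): β-rule — branch into T (!(!!((!a && (a || (e == !b))) -> f) -> e) || (c || c)), T a  //  F (!(!!((!a && (a || (e == !b))) -> f) -> e) || (c || c)), F a.
  branch 1 (add T (!(!!((!a && (a || (e == !b))) -> f) -> e) || (c || c)), T a):
    T (!(!!((!a && (a || (e == !b))) -> f) -> e) || (c || c)): β-rule — branch into T !(!!((!a && (a || (e == !b))) -> f) -> e)  //  T (c || c).
      branch 1.1 (add T !(!!((!a && (a || (e == !b))) -> f) -> e)):
        T !(!!((!a && (a || (e == !b))) -> f) -> e): α-rule — add T !!((!a && (a || (e == !b))) -> f), F e.
        T !!((!a && (a || (e == !b))) -> f): drop double negation, giving T ((!a && (a || (e == !b))) -> f).
        T ((!a && (a || (e == !b))) -> f): β-rule — branch into F (!a && (a || (e == !b)))  //  T f.
          branch 1.1.1 (add F (!a && (a || (e == !b)))):
            F (!a && (a || (e == !b))): β-rule — branch into F !a  //  F (a || (e == !b)).
              branch 1.1.1.1 (add F !a):
                ○ open, literals {a=T, e=F}.
              branch 1.1.1.2 (add F (a || (e == !b))):
                F (a || (e == !b)): α-rule — add F a, F (e == !b).
                × closes — contains both a and !a.
          branch 1.1.2 (add T f):
            ○ open, literals {a=T, e=F, f=T}.
      branch 1.2 (add T (c || c)):
        T (c || c): β-rule — branch into T c  //  T c.
          branch 1.2.1 (add T c):
            ○ open, literals {a=T, c=T}.
          branch 1.2.2 (add T c):
            ○ open, literals {a=T, c=T}.
  branch 2 (add F (!(!!((!a && (a || (e == !b))) -> f) -> e) || (c || c)), F a):
    F (!(!!((!a && (a || (e == !b))) -> f) -> e) || (c || c)): α-rule — add F !(!!((!a && (a || (e == !b))) -> f) -> e), F (c || c).
    F (c || c): α-rule — add F c, F c.
    F !(!!((!a && (a || (e == !b))) -> f) -> e): β-rule — branch into F !!((!a && (a || (e == !b))) -> f)  //  T e.
      branch 2.1 (add F !!((!a && (a || (e == !b))) -> f)):
        F !!((!a && (a || (e == !b))) -> f): drop double negation, giving F ((!a && (a || (e == !b))) -> f).
        F ((!a && (a || (e == !b))) -> f): α-rule — add T (!a && (a || (e == !b))), F f.
        T (!a && (a || (e == !b))): α-rule — add T !a, T (a || (e == !b)).
        T (a || (e == !b)): β-rule — branch into T a  //  T (e == !b).
          branch 2.1.1 (add T a):
            × closes — contains both a and !a.
          branch 2.1.2 (add T (e == !b)):
            T (e == !b): β-rule — branch into T e, T !b  //  F e, F !b.
              branch 2.1.2.1 (add T e, T !b):
                ○ open, literals {a=F, b=F, c=F, e=T, f=F}.
              branch 2.1.2.2 (add F e, F !b):
                ○ open, literals {a=F, b=T, c=F, e=F, f=F}.
      branch 2.2 (add T e):
        ○ open, literals {a=F, c=F, e=T}.
2 branches closed, 7 open.
Each open branch fixes some atoms; the unmentioned ones are free. Counting distinct full assignments: branch {a=T, e=F} (b, c, d, f) contributes 16 new; branch {a=T, e=F, f=T} (b, c, d) contributes 0 new; branch {a=T, c=T} (b, d, e, f) contributes 8 new; branch {a=T, c=T} (b, d, e, f) contributes 0 new; branch {a=F, b=F, c=F, e=T, f=F} (d) contributes 2 new; branch {a=F, b=T, c=F, e=F, f=F} (d) contributes 2 new; branch {a=F, c=F, e=T} (b, d, f) contributes 6 new. Total: 34.

34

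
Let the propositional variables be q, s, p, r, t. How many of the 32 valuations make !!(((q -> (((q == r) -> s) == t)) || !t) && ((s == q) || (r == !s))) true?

Initial set: {!!(((q -> (((q == r) -> s) == t)) || !t) && ((s == q) || (r == !s)))}.
!!(((q -> (((q == r) -> s) == t)) || !t) && ((s == q) || (r == !s))): drop double negation, giving (((q -> (((q == r) -> s) == t)) || !t) && ((s == q) || (r == !s))).
(((q -> (((q == r) -> s) == t)) || !t) && ((s == q) || (r == !s))): α-rule — add ((q -> (((q == r) -> s) == t)) || !t), ((s == q) || (r == !s)).
((q -> (((q == r) -> s) == t)) || !t): β-rule — branch into (q -> (((q == r) -> s) == t))  //  !t.
  branch 1 (add (q -> (((q == r) -> s) == t))):
    ((s == q) || (r == !s)): β-rule — branch into (s == q)  //  (r == !s).
      branch 1.1 (add (s == q)):
        (q -> (((q == r) -> s) == t)): β-rule — branch into !q  //  (((q == r) -> s) == t).
          branch 1.1.1 (add !q):
            (s == q): β-rule — branch into s, q  //  !s, !q.
              branch 1.1.1.1 (add s, q):
                × closes — contains both q and !q.
              branch 1.1.1.2 (add !s, !q):
                ○ open, literals {q=0, s=0}.
          branch 1.1.2 (add (((q == r) -> s) == t)):
            (s == q): β-rule — branch into s, q  //  !s, !q.
              branch 1.1.2.1 (add s, q):
                (((q == r) -> s) == t): β-rule — branch into ((q == r) -> s), t  //  !((q == r) -> s), !t.
                  branch 1.1.2.1.1 (add ((q == r) -> s), t):
                    ((q == r) -> s): β-rule — branch into !(q == r)  //  s.
                      branch 1.1.2.1.1.1 (add !(q == r)):
                        !(q == r): β-rule — branch into q, !r  //  !q, r.
                          branch 1.1.2.1.1.1.1 (add q, !r):
                            ○ open, literals {q=1, r=0, s=1, t=1}.
                          branch 1.1.2.1.1.1.2 (add !q, r):
                            × closes — contains both q and !q.
                      branch 1.1.2.1.1.2 (add s):
                        ○ open, literals {q=1, s=1, t=1}.
                  branch 1.1.2.1.2 (add !((q == r) -> s), !t):
                    !((q == r) -> s): α-rule — add (q == r), !s.
                    × closes — contains both s and !s.
              branch 1.1.2.2 (add !s, !q):
                (((q == r) -> s) == t): β-rule — branch into ((q == r) -> s), t  //  !((q == r) -> s), !t.
                  branch 1.1.2.2.1 (add ((q == r) -> s), t):
                    ((q == r) -> s): β-rule — branch into !(q == r)  //  s.
                      branch 1.1.2.2.1.1 (add !(q == r)):
                        !(q == r): β-rule — branch into q, !r  //  !q, r.
                          branch 1.1.2.2.1.1.1 (add q, !r):
                            × closes — contains both q and !q.
                          branch 1.1.2.2.1.1.2 (add !q, r):
                            ○ open, literals {q=0, r=1, s=0, t=1}.
                      branch 1.1.2.2.1.2 (add s):
                        × closes — contains both s and !s.
                  branch 1.1.2.2.2 (add !((q == r) -> s), !t):
                    !((q == r) -> s): α-rule — add (q == r), !s.
                    (q == r): β-rule — branch into q, r  //  !q, !r.
                      branch 1.1.2.2.2.1 (add q, r):
                        × closes — contains both q and !q.
                      branch 1.1.2.2.2.2 (add !q, !r):
                        ○ open, literals {q=0, r=0, s=0, t=0}.
      branch 1.2 (add (r == !s)):
        (q -> (((q == r) -> s) == t)): β-rule — branch into !q  //  (((q == r) -> s) == t).
          branch 1.2.1 (add !q):
            (r == !s): β-rule — branch into r, !s  //  !r, !!s.
              branch 1.2.1.1 (add r, !s):
                ○ open, literals {q=0, r=1, s=0}.
              branch 1.2.1.2 (add !r, !!s):
                ○ open, literals {q=0, r=0, s=1}.
          branch 1.2.2 (add (((q == r) -> s) == t)):
            (r == !s): β-rule — branch into r, !s  //  !r, !!s.
              branch 1.2.2.1 (add r, !s):
                (((q == r) -> s) == t): β-rule — branch into ((q == r) -> s), t  //  !((q == r) -> s), !t.
                  branch 1.2.2.1.1 (add ((q == r) -> s), t):
                    ((q == r) -> s): β-rule — branch into !(q == r)  //  s.
                      branch 1.2.2.1.1.1 (add !(q == r)):
                        !(q == r): β-rule — branch into q, !r  //  !q, r.
                          branch 1.2.2.1.1.1.1 (add q, !r):
                            × closes — contains both r and !r.
                          branch 1.2.2.1.1.1.2 (add !q, r):
                            ○ open, literals {q=0, r=1, s=0, t=1}.
                      branch 1.2.2.1.1.2 (add s):
                        × closes — contains both s and !s.
                  branch 1.2.2.1.2 (add !((q == r) -> s), !t):
                    !((q == r) -> s): α-rule — add (q == r), !s.
                    (q == r): β-rule — branch into q, r  //  !q, !r.
                      branch 1.2.2.1.2.1 (add q, r):
                        ○ open, literals {q=1, r=1, s=0, t=0}.
                      branch 1.2.2.1.2.2 (add !q, !r):
                        × closes — contains both r and !r.
              branch 1.2.2.2 (add !r, !!s):
                (((q == r) -> s) == t): β-rule — branch into ((q == r) -> s), t  //  !((q == r) -> s), !t.
                  branch 1.2.2.2.1 (add ((q == r) -> s), t):
                    ((q == r) -> s): β-rule — branch into !(q == r)  //  s.
                      branch 1.2.2.2.1.1 (add !(q == r)):
                        !(q == r): β-rule — branch into q, !r  //  !q, r.
                          branch 1.2.2.2.1.1.1 (add q, !r):
                            ○ open, literals {q=1, r=0, s=1, t=1}.
                          branch 1.2.2.2.1.1.2 (add !q, r):
                            × closes — contains both r and !r.
                      branch 1.2.2.2.1.2 (add s):
                        ○ open, literals {r=0, s=1, t=1}.
                  branch 1.2.2.2.2 (add !((q == r) -> s), !t):
                    !((q == r) -> s): α-rule — add (q == r), !s.
                    × closes — contains both s and !s.
  branch 2 (add !t):
    ((s == q) || (r == !s)): β-rule — branch into (s == q)  //  (r == !s).
      branch 2.1 (add (s == q)):
        (s == q): β-rule — branch into s, q  //  !s, !q.
          branch 2.1.1 (add s, q):
            ○ open, literals {q=1, s=1, t=0}.
          branch 2.1.2 (add !s, !q):
            ○ open, literals {q=0, s=0, t=0}.
      branch 2.2 (add (r == !s)):
        (r == !s): β-rule — branch into r, !s  //  !r, !!s.
          branch 2.2.1 (add r, !s):
            ○ open, literals {r=1, s=0, t=0}.
          branch 2.2.2 (add !r, !!s):
            ○ open, literals {r=0, s=1, t=0}.
11 branches closed, 15 open.
Each open branch fixes some atoms; the unmentioned ones are free. Counting distinct full assignments: branch {q=0, s=0} (p, r, t) contributes 8 new; branch {q=1, r=0, s=1, t=1} (p) contributes 2 new; branch {q=1, s=1, t=1} (p, r) contributes 2 new; branch {q=0, r=1, s=0, t=1} (p) contributes 0 new; branch {q=0, r=0, s=0, t=0} (p) contributes 0 new; branch {q=0, r=1, s=0} (p, t) contributes 0 new; branch {q=0, r=0, s=1} (p, t) contributes 4 new; branch {q=0, r=1, s=0, t=1} (p) contributes 0 new; branch {q=1, r=1, s=0, t=0} (p) contributes 2 new; branch {q=1, r=0, s=1, t=1} (p) contributes 0 new; branch {r=0, s=1, t=1} (q, p) contributes 0 new; branch {q=1, s=1, t=0} (p, r) contributes 4 new; branch {q=0, s=0, t=0} (p, r) contributes 0 new; branch {r=1, s=0, t=0} (q, p) contributes 0 new; branch {r=0, s=1, t=0} (q, p) contributes 0 new. Total: 22.

22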